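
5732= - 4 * ( - 1433)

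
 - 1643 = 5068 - 6711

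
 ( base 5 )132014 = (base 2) 1010010001011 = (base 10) 5259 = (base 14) 1CB9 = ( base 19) eaf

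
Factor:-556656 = - 2^4*3^1*11597^1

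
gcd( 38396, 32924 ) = 4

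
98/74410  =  7/5315=0.00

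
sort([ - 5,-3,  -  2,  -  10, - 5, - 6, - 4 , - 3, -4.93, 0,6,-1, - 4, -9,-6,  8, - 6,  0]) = [ - 10,-9, - 6,-6, - 6, - 5, - 5, - 4.93, -4,-4,-3, - 3,  -  2,-1, 0, 0,6,8 ] 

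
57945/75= 3863/5 = 772.60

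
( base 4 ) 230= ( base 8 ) 54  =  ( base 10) 44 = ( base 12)38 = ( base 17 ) 2A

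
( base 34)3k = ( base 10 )122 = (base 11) 101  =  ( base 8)172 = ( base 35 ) 3H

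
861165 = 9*95685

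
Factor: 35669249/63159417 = 3^(-2)*7^1*11^1*307^( - 1)*22859^(-1 )*463237^1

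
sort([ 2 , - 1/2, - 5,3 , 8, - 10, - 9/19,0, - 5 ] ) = [ - 10, - 5, - 5, - 1/2, - 9/19, 0, 2, 3, 8] 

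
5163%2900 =2263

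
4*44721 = 178884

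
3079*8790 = 27064410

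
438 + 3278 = 3716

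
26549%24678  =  1871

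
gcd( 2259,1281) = 3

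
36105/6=12035/2 =6017.50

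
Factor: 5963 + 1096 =7059 = 3^1*13^1*181^1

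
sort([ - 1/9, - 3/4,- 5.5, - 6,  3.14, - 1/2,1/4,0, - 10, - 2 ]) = [ - 10, - 6, - 5.5, - 2, - 3/4, - 1/2, - 1/9, 0, 1/4, 3.14]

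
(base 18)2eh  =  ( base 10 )917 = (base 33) RQ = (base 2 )1110010101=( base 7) 2450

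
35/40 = 7/8 = 0.88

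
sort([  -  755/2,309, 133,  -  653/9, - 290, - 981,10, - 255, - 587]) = [ - 981, - 587, - 755/2, - 290, - 255,-653/9,10,133 , 309 ]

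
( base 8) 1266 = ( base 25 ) 12j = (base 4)22312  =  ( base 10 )694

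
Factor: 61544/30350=30772/15175 = 2^2 *5^ ( - 2 )*7^2 *157^1*607^( - 1 )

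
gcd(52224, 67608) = 24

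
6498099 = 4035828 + 2462271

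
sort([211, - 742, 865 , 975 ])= [ - 742,211,865, 975]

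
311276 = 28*11117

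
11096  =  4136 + 6960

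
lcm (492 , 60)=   2460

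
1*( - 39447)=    - 39447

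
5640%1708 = 516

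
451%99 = 55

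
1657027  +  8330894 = 9987921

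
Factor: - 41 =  - 41^1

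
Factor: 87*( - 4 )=  -  348 = -2^2 * 3^1*29^1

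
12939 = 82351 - 69412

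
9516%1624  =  1396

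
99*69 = 6831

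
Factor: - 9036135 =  - 3^2 * 5^1 * 157^1*1279^1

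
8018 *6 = 48108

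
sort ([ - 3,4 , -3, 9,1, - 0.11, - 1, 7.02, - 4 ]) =[ - 4, -3, - 3, - 1,-0.11, 1,4, 7.02, 9]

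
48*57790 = 2773920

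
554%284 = 270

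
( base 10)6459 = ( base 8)14473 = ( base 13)2C2B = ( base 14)24D5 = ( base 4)1210323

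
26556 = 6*4426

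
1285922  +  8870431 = 10156353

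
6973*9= 62757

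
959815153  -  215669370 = 744145783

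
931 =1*931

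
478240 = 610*784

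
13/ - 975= - 1/75 = - 0.01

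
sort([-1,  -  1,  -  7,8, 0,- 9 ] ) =[-9,-7,  -  1,-1, 0,8 ] 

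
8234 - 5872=2362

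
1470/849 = 1 + 207/283 =1.73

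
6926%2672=1582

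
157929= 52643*3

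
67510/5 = 13502 = 13502.00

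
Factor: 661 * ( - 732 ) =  - 483852 = - 2^2 * 3^1 *61^1*661^1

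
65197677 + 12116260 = 77313937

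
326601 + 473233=799834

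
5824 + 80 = 5904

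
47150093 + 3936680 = 51086773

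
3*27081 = 81243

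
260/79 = 3+ 23/79=3.29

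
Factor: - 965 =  - 5^1 * 193^1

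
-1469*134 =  - 196846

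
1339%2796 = 1339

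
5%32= 5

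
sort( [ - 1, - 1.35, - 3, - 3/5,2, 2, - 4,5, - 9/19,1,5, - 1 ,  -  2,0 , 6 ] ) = [ - 4, - 3, - 2, - 1.35 , - 1, -1, - 3/5, - 9/19,0,1, 2,2,5,5,6]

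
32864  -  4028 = 28836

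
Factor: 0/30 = 0 =0^1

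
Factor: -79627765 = -5^1*7^1*19^1*29^1*4129^1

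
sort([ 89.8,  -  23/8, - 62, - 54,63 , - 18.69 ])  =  [ - 62, - 54, - 18.69, - 23/8,63,89.8 ] 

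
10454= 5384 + 5070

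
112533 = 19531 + 93002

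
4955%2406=143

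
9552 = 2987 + 6565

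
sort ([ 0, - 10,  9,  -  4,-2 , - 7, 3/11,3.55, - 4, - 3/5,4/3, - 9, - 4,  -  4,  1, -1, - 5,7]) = [-10, - 9,-7, - 5,-4, - 4, - 4,  -  4, - 2, - 1,-3/5,0,3/11  ,  1,  4/3,3.55,7, 9]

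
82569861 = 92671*891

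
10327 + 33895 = 44222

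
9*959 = 8631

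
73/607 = 73/607 = 0.12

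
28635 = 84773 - 56138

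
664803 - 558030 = 106773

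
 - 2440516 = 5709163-8149679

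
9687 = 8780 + 907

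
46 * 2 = 92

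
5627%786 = 125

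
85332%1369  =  454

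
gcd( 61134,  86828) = 886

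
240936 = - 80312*( - 3)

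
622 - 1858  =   - 1236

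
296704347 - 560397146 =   -  263692799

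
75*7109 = 533175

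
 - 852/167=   -  852/167 = - 5.10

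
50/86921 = 50/86921 = 0.00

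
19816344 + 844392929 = 864209273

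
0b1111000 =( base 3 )11110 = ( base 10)120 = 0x78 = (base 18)6C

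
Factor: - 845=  - 5^1*13^2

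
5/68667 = 5/68667=0.00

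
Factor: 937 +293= 1230  =  2^1 * 3^1 * 5^1*41^1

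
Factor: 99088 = 2^4*11^1*563^1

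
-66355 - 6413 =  - 72768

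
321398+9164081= 9485479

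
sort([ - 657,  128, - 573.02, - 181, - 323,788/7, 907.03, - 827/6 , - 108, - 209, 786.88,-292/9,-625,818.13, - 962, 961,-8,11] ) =[-962, - 657, - 625, - 573.02, - 323, - 209, - 181, - 827/6, - 108, - 292/9,  -  8,11,788/7, 128, 786.88,  818.13, 907.03,961] 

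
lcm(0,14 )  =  0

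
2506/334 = 1253/167 =7.50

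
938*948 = 889224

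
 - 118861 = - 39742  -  79119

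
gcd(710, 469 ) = 1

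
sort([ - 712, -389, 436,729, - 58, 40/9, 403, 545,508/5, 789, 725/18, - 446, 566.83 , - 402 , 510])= [-712, - 446  , - 402, - 389,-58, 40/9 , 725/18, 508/5, 403, 436,510,  545, 566.83, 729, 789] 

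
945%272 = 129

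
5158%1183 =426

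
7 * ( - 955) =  - 6685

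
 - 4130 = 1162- 5292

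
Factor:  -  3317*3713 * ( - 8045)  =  5^1*31^1*47^1 * 79^1* 107^1*1609^1 = 99082388945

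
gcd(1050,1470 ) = 210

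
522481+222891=745372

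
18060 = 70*258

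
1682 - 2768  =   - 1086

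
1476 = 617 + 859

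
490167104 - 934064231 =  - 443897127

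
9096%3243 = 2610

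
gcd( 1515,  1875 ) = 15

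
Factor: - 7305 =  - 3^1*5^1*487^1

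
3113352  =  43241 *72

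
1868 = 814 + 1054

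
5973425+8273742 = 14247167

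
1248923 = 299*4177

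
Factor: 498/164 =249/82  =  2^( - 1) * 3^1*41^ ( - 1)*83^1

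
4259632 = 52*81916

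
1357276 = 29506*46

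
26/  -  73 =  - 26/73=- 0.36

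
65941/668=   65941/668 = 98.71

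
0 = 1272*0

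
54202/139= 389 + 131/139 = 389.94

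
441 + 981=1422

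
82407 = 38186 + 44221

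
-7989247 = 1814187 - 9803434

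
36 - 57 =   -  21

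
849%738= 111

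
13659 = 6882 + 6777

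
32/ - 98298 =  - 1+49133/49149 = - 0.00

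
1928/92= 20 + 22/23=   20.96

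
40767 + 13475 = 54242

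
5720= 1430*4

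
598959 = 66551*9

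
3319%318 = 139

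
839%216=191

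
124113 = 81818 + 42295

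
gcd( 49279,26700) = 1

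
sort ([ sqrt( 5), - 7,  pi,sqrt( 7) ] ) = [ - 7,sqrt( 5), sqrt( 7), pi ]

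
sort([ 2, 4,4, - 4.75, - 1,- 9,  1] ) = [ - 9, - 4.75, - 1,  1, 2,  4,  4] 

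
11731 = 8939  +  2792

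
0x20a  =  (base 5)4042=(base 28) II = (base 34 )FC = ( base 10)522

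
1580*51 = 80580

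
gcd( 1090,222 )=2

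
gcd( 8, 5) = 1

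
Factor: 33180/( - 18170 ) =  - 2^1*3^1*7^1*23^(- 1 ) = -42/23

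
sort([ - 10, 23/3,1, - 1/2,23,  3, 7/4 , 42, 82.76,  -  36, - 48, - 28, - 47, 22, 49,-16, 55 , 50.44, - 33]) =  [ - 48, - 47, - 36, - 33,  -  28, - 16,-10, -1/2,1,7/4,3,23/3,22, 23,42, 49, 50.44, 55,82.76]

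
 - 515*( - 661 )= 340415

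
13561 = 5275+8286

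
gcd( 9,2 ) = 1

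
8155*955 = 7788025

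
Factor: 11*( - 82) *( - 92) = 2^3*11^1*23^1*41^1 = 82984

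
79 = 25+54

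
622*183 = 113826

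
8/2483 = 8/2483 = 0.00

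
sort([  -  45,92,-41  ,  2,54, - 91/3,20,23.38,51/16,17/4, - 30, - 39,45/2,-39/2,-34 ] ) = [ - 45,  -  41, - 39, -34,  -  91/3, - 30, - 39/2,2,51/16, 17/4,20,45/2,23.38 , 54,  92]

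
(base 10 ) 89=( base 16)59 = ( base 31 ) 2r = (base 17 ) 54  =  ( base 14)65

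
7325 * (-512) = - 3750400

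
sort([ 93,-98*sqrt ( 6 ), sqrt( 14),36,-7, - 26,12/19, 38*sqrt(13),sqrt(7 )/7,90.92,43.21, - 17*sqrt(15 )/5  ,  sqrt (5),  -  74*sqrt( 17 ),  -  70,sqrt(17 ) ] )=[- 74*sqrt(17), - 98*sqrt(6),-70,-26, - 17*sqrt(15 )/5, - 7 , sqrt( 7 )/7,12/19, sqrt( 5 ), sqrt(14), sqrt( 17), 36,  43.21, 90.92, 93 , 38*sqrt(13 ) ]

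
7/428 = 7/428 = 0.02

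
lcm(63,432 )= 3024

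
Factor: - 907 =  -907^1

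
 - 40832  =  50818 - 91650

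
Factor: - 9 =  - 3^2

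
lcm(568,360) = 25560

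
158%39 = 2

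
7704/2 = 3852  =  3852.00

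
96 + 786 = 882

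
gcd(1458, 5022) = 162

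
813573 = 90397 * 9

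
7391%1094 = 827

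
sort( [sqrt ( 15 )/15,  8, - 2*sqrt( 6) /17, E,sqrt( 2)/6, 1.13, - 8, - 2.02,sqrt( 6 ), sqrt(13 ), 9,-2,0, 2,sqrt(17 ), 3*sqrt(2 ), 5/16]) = [-8, - 2.02,-2, - 2*sqrt ( 6)/17,0,sqrt(2)/6,sqrt( 15 ) /15,5/16, 1.13 , 2,  sqrt(6),  E, sqrt(13), sqrt(17), 3*sqrt( 2), 8, 9]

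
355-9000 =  -8645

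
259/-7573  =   - 259/7573 = -0.03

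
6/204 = 1/34= 0.03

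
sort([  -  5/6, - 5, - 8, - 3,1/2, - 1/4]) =[-8, - 5, - 3, - 5/6 , - 1/4,  1/2] 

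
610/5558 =305/2779 = 0.11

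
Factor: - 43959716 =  - 2^2*23^1*477823^1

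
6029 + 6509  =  12538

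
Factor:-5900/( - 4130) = 2^1 * 5^1*7^( - 1 ) = 10/7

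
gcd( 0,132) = 132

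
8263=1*8263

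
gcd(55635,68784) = 3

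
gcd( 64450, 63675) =25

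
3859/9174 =3859/9174 = 0.42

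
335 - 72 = 263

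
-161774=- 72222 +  - 89552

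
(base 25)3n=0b1100010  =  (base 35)2S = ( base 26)3K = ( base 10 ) 98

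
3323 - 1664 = 1659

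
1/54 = 1/54 = 0.02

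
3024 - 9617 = - 6593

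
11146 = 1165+9981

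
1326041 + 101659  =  1427700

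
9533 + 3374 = 12907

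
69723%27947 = 13829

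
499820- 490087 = 9733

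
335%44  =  27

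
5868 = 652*9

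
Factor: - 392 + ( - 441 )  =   - 7^2*17^1  =  - 833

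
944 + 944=1888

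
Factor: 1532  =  2^2 * 383^1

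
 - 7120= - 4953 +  - 2167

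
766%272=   222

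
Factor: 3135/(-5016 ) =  - 2^( - 3) *5^1  =  - 5/8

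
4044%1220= 384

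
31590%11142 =9306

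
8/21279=8/21279 = 0.00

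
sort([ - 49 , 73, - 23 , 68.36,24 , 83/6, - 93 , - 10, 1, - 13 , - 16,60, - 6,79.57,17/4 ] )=[ - 93, - 49, - 23, - 16, - 13,-10, - 6, 1, 17/4, 83/6, 24,60, 68.36 , 73, 79.57]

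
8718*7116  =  62037288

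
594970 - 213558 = 381412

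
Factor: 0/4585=0^1 = 0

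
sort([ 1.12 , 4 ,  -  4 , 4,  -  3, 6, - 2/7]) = [  -  4, -3,  -  2/7 , 1.12,4,  4, 6 ]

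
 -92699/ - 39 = 92699/39 = 2376.90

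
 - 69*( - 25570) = 1764330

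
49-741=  - 692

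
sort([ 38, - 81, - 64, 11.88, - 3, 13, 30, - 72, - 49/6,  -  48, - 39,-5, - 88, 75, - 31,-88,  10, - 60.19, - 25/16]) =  [ - 88, - 88, - 81, - 72,-64, - 60.19,-48, - 39, - 31 ,-49/6, - 5, - 3,-25/16, 10, 11.88,13,30, 38, 75]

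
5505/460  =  11 + 89/92 = 11.97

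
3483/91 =38 + 25/91 =38.27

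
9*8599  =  77391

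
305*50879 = 15518095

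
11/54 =11/54 = 0.20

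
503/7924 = 503/7924 = 0.06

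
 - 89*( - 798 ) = 71022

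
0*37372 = 0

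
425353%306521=118832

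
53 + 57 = 110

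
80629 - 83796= - 3167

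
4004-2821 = 1183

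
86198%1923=1586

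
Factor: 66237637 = 439^1*150883^1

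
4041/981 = 449/109 = 4.12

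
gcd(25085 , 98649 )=1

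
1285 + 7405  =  8690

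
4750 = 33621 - 28871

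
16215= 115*141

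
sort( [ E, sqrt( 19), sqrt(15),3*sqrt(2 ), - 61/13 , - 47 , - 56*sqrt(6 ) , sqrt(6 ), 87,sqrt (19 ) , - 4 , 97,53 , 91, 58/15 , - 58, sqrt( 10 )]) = [ - 56*sqrt( 6), - 58, - 47, - 61/13, - 4,sqrt( 6), E, sqrt( 10), 58/15,sqrt (15),3*sqrt(2), sqrt( 19), sqrt (19), 53,  87,91, 97 ]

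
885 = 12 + 873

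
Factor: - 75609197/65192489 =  - 223^(-1 )*2137^1*35381^1*292343^( - 1 ) 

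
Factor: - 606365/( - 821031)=3^( - 1 ) * 5^1*23^( - 1 ) *73^(-1)*163^( - 1) *173^1*701^1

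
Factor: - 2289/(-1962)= 7/6=2^( -1)*3^ ( - 1) * 7^1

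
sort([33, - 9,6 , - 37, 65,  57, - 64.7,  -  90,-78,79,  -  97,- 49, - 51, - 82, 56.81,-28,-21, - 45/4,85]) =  [ - 97, - 90,  -  82,  -  78, - 64.7, -51,-49, - 37, -28,  -  21,-45/4,  -  9,6, 33,56.81, 57, 65,79,85 ]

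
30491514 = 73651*414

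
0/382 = 0=0.00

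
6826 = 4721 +2105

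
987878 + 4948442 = 5936320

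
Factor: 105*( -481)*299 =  - 3^1*5^1*7^1*13^2*23^1*37^1= -15100995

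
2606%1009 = 588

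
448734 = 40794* 11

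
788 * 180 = 141840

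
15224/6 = 7612/3= 2537.33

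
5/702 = 5/702 = 0.01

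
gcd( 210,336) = 42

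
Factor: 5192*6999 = 36338808 = 2^3*3^1*11^1*59^1*2333^1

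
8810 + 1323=10133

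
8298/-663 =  - 13+107/221 = - 12.52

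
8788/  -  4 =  - 2197/1=-2197.00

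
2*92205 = 184410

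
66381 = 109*609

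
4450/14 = 2225/7 = 317.86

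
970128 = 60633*16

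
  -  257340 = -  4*64335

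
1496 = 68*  22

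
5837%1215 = 977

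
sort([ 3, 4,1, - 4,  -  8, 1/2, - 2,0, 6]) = [ - 8,  -  4,  -  2, 0,1/2, 1,3, 4 , 6]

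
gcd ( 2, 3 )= 1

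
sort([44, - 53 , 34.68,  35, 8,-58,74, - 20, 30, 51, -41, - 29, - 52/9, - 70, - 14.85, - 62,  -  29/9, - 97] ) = [ - 97,-70, - 62,  -  58, - 53,-41, - 29, - 20, - 14.85, - 52/9, -29/9, 8,30, 34.68 , 35,44,  51, 74] 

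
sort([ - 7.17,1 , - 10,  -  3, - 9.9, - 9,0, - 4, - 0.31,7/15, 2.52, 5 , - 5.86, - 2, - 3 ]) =[ - 10,- 9.9, - 9, - 7.17, - 5.86, - 4, - 3, - 3, - 2, - 0.31, 0, 7/15, 1,2.52, 5 ]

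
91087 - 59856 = 31231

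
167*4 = 668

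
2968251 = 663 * 4477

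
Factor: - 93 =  - 3^1*31^1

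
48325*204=9858300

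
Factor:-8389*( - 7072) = 2^5*13^1*17^1*8389^1 = 59327008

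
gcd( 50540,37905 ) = 12635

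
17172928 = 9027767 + 8145161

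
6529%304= 145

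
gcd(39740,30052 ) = 4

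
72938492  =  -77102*( -946)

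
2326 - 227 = 2099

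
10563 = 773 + 9790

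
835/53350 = 167/10670 = 0.02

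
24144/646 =12072/323 = 37.37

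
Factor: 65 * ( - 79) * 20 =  - 2^2 *5^2*13^1*79^1=-102700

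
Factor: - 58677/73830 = - 2^(- 1)*5^( - 1)* 23^(- 1)*107^ (  -  1)*19559^1 = -19559/24610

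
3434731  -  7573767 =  - 4139036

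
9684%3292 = 3100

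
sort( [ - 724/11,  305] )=[  -  724/11, 305]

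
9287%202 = 197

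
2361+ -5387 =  - 3026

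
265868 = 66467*4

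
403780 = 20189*20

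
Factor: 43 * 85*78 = 2^1 * 3^1*5^1*13^1*17^1*43^1 = 285090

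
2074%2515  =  2074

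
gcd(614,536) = 2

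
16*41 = 656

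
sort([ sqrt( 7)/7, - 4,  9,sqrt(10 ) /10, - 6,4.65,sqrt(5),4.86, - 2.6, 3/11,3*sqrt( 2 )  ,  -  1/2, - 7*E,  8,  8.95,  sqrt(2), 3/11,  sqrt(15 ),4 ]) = [ - 7*E, - 6, - 4, - 2.6, - 1/2,3/11,3/11,sqrt(10) /10,  sqrt(7)/7,  sqrt(2), sqrt(5 ),sqrt(15 ), 4,  3*sqrt(2),4.65,4.86,8,8.95,9]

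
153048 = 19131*8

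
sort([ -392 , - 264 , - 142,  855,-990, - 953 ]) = [ - 990,  -  953, - 392 ,-264,  -  142, 855]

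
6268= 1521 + 4747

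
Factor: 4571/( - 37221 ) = - 3^ ( -1)*7^1*19^(-1) = - 7/57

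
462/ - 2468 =-231/1234=- 0.19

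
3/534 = 1/178 = 0.01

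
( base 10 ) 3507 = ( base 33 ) 379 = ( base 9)4726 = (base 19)9db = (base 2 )110110110011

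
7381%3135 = 1111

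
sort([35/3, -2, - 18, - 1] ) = [ - 18, - 2, - 1 , 35/3] 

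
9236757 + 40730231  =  49966988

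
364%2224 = 364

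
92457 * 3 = 277371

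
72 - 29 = 43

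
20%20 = 0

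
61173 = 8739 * 7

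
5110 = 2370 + 2740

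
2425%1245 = 1180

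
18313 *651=11921763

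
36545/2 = 36545/2= 18272.50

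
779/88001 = 779/88001 = 0.01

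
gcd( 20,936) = 4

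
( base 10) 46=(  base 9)51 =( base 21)24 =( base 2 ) 101110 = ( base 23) 20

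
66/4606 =33/2303 = 0.01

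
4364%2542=1822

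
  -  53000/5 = -10600 =-10600.00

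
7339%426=97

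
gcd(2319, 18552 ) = 2319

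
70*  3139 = 219730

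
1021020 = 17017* 60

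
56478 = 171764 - 115286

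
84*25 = 2100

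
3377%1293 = 791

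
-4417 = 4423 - 8840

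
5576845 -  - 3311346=8888191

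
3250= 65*50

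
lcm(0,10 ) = 0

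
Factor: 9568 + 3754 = 2^1*6661^1= 13322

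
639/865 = 639/865 = 0.74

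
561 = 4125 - 3564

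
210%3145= 210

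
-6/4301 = - 1+4295/4301 = - 0.00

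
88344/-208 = - 11043/26 =- 424.73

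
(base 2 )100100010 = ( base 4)10202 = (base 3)101202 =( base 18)g2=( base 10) 290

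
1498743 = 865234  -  -633509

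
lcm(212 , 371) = 1484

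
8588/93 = 92 + 32/93 = 92.34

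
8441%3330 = 1781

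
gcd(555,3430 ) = 5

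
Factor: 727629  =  3^1*7^1*34649^1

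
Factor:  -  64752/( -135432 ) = 142/297 = 2^1 * 3^( - 3)*11^(-1 )*71^1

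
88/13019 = 88/13019 = 0.01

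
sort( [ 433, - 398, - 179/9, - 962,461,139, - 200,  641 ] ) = [ - 962 , - 398,-200,-179/9,139,  433 , 461, 641 ]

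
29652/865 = 29652/865 = 34.28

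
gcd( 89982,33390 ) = 18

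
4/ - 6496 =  - 1  +  1623/1624=-  0.00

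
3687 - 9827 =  - 6140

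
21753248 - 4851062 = 16902186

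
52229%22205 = 7819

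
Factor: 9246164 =2^2* 17^1*227^1 *599^1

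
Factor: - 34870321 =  - 149^1*234029^1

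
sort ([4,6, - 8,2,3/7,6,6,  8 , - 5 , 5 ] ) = [ - 8, - 5,3/7,2,4,5,6,6, 6  ,  8]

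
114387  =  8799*13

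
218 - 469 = - 251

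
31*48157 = 1492867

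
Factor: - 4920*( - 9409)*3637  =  168365022360 =2^3*3^1*5^1*41^1*97^2*3637^1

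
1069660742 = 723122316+346538426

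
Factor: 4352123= 4352123^1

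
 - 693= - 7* 99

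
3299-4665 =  - 1366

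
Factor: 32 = 2^5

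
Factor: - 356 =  - 2^2*89^1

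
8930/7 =1275 + 5/7 = 1275.71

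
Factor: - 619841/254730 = -2^(-1)*3^( - 1)*5^( - 1 )*7^ (- 1) *1213^(-1)*619841^1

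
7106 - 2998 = 4108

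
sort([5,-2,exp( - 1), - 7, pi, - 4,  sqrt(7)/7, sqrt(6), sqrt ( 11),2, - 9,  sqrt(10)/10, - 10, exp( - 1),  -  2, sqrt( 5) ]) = [-10, - 9, - 7, - 4,-2, - 2, sqrt(10)/10,exp( - 1), exp( - 1), sqrt(7) /7,2, sqrt(5),sqrt( 6), pi, sqrt(11 ), 5 ]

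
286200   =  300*954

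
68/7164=17/1791 = 0.01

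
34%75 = 34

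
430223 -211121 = 219102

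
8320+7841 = 16161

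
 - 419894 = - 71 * 5914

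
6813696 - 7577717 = -764021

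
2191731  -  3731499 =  - 1539768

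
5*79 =395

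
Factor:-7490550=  - 2^1 * 3^1*5^2 * 49937^1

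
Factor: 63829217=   31^1*139^1*14813^1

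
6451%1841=928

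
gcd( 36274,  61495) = 7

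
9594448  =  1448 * 6626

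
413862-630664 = -216802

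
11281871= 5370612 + 5911259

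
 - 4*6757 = -27028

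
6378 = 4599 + 1779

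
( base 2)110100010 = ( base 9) 514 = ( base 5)3133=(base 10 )418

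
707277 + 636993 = 1344270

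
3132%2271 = 861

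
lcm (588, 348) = 17052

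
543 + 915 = 1458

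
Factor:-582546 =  - 2^1*3^1*79^1*1229^1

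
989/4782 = 989/4782 = 0.21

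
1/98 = 1/98  =  0.01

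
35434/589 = 35434/589 = 60.16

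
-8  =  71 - 79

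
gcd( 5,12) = 1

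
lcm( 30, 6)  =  30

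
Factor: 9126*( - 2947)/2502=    - 3^1*7^1*13^2*139^(-1 )* 421^1  =  - 1494129/139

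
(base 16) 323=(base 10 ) 803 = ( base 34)nl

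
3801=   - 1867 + 5668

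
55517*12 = 666204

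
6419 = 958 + 5461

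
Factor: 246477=3^1*7^1 *11^2*97^1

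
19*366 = 6954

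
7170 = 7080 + 90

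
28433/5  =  28433/5 = 5686.60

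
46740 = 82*570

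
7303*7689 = 56152767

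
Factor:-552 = -2^3 *3^1 *23^1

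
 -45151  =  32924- 78075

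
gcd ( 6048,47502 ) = 126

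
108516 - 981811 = -873295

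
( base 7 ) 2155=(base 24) 187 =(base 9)1051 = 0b1100000111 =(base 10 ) 775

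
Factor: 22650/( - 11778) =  - 5^2*13^( - 1) = - 25/13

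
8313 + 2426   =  10739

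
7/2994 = 7/2994 = 0.00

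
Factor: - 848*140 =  - 2^6 * 5^1*7^1*53^1 = - 118720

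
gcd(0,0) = 0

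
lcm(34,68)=68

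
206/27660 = 103/13830 = 0.01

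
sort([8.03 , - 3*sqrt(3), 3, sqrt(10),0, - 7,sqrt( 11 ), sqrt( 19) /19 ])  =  [ - 7, - 3 *sqrt( 3), 0, sqrt( 19 ) /19,3,sqrt( 10 ), sqrt( 11),8.03 ]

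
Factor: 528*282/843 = 2^5*3^1*11^1*47^1 * 281^(-1 )= 49632/281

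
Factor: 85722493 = 85722493^1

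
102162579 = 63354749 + 38807830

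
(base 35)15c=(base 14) 72C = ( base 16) 584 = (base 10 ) 1412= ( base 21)345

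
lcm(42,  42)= 42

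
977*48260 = 47150020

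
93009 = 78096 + 14913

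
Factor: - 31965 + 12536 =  - 19429 = - 19429^1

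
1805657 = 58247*31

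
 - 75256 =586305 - 661561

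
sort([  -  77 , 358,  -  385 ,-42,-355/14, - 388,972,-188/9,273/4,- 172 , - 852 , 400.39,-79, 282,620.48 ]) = [ - 852, - 388 ,-385,-172 , - 79, - 77 ,-42,-355/14, - 188/9, 273/4  ,  282,358,400.39,  620.48, 972 ]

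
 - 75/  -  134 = 75/134 = 0.56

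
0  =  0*98158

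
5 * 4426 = 22130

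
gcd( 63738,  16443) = 9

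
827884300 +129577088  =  957461388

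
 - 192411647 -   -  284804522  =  92392875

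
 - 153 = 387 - 540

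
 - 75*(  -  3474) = 260550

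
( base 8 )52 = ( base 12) 36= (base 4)222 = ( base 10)42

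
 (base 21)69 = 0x87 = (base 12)b3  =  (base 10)135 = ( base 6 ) 343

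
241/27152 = 241/27152= 0.01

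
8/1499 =8/1499  =  0.01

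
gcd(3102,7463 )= 1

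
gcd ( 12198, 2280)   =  114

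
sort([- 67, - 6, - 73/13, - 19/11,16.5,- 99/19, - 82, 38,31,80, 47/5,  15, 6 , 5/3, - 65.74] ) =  [ - 82, -67, - 65.74, - 6,-73/13, - 99/19,  -  19/11,5/3,6, 47/5 , 15, 16.5,31,38 , 80 ] 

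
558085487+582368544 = 1140454031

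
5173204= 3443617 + 1729587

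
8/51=8/51  =  0.16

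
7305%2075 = 1080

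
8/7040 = 1/880=0.00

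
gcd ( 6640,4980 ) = 1660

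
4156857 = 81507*51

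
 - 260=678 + -938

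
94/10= 47/5 = 9.40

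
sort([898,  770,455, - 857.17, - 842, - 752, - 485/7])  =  [ - 857.17,  -  842, -752, - 485/7,455, 770,898 ] 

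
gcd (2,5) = 1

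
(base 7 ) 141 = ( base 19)42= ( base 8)116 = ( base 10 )78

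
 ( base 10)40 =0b101000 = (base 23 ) 1H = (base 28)1c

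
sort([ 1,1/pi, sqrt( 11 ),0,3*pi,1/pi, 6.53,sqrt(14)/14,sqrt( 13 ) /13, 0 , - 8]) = [ - 8,  0,0,sqrt( 14) /14,sqrt(13)/13, 1/pi,1/pi,1, sqrt(11 ),6.53, 3*pi ] 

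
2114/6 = 352 +1/3 = 352.33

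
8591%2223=1922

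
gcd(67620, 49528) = 4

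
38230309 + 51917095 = 90147404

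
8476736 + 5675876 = 14152612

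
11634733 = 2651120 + 8983613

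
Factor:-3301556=-2^2*825389^1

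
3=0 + 3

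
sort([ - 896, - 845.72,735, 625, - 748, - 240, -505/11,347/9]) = [  -  896, -845.72, - 748,-240, - 505/11, 347/9,625, 735]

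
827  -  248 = 579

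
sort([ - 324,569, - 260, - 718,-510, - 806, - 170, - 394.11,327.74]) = [ - 806, - 718, - 510, - 394.11, - 324, -260,-170, 327.74,569 ]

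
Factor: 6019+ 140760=37^1*3967^1 = 146779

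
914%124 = 46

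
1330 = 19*70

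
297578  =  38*7831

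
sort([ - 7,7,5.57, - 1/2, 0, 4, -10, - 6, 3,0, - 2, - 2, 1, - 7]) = [-10, - 7,-7, - 6, - 2,-2, - 1/2, 0, 0, 1, 3 , 4 , 5.57, 7] 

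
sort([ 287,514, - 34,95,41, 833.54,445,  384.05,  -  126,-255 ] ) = [  -  255,  -  126,  -  34,41,  95, 287,  384.05, 445, 514  ,  833.54] 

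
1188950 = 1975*602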